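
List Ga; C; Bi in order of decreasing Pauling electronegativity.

Atoms toward the upper right of the periodic table pull bonding electrons most strongly.
Here both period and group differ, so the two effects have to be weighed against each other.
Bi > Ga: the two effects oppose for this pair; the across-period effect wins (2.02 vs 1.81).
C > Bi: period and group pull opposite ways; the down-group shift dominates (2.55 vs 2.02).
For reference (Pauling): C 2.55, Ga 1.81, Bi 2.02.
So from highest to lowest: C > Bi > Ga.

C, Bi, Ga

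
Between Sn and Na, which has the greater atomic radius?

Na

Na is in period 3, group 1; Sn is in period 5, group 14.
Radius decreases left→right (rising Z_eff, same n) and increases top→bottom (higher n).
These span different periods and groups, so the two trends combine.
Na > Sn: period and group pull opposite ways; the across-period shift dominates (155 vs 140 pm).
Tabulated atomic radius (pm): Na 155, Sn 140.
So Na has the greater atomic radius (Na > Sn).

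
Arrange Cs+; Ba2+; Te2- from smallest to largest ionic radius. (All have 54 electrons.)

All of these have 54 electrons, so size is governed by nuclear charge alone: the more protons, the stronger the pull on the same electron cloud, and the smaller the ion.
Nuclear charges: Ba2+ (Z=56), Cs+ (Z=55), Te2- (Z=52).
Smallest to largest: Ba2+ < Cs+ < Te2-.

Ba2+, Cs+, Te2-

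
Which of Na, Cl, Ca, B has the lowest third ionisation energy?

B

IE_3 is the cost of taking one more electron from the +2 cation: Na²⁺ is already 1 electron into the core; Cl²⁺ still has 5 valence electrons; Ca²⁺ is the bare [Ar] core; B²⁺ still has 1 valence electron.
Pulling an electron out of a noble-gas core costs far more than removing a remaining valence electron, so Ca and Na sit at the high end of IE_3.
Valence configurations: Cl²⁺ [Ne]3s²3p³, B²⁺ [He]2s¹.
Tabulated IE_3 (kJ/mol): Na 6910, Cl 3822, Ca 4912, B 3660.
So the third ionization energies run B < Cl < Ca < Na.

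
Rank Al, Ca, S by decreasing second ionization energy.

S > Al > Ca

Consider each +1 ion: Al⁺ still has 2 valence electrons; Ca⁺ still has 1 valence electron; S⁺ still has 5 valence electrons.
All are still removing valence electrons, so compare the +1 ions as you would atoms: IE_2 generally rises across a period (higher Z_eff) and falls down a group (larger shell), subject to the usual subshell exceptions.
Valence configurations: Al⁺ [Ne]3s², Ca⁺ [Ar]4s¹, S⁺ [Ne]3s²3p³.
Approximate IE_2 values (kJ/mol): Al 1817, Ca 1145, S 2252.
Putting it together, IE_2: Ca < Al < S.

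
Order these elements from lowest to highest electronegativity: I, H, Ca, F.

Ca < H < I < F

H is in period 1, group 1; F is in period 2, group 17; Ca is in period 4, group 2; I is in period 5, group 17.
Electronegativity increases across a period and decreases down a group, tracking effective nuclear charge and atomic size.
Here both period and group differ, so the two effects have to be weighed against each other.
H > Ca: the two effects oppose for this pair; the down-group effect wins (2.20 vs 1.00).
I > H: period and group pull opposite ways; the across-period shift dominates (2.66 vs 2.20).
F > I: F sits above I in group 17, so the down-group effect alone puts F higher.
For reference (Pauling): H 2.20, F 3.98, Ca 1.00, I 2.66.
So from lowest to highest: Ca < H < I < F.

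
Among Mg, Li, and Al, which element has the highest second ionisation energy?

Consider each +1 ion: Mg⁺ still has 1 valence electron; Li⁺ is the bare [He] core; Al⁺ still has 2 valence electrons.
Breaking into a closed-shell core is much more expensive than removing a leftover valence electron — Li has the largest IE_2 here.
Valence configurations: Mg⁺ [Ne]3s¹, Al⁺ [Ne]3s².
Approximate IE_2 values (kJ/mol): Mg 1451, Li 7298, Al 1817.
Overall IE_2 order: Mg < Al < Li.

Li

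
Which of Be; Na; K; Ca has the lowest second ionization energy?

After 1 electron has been removed, what remains? Be⁺ still has 1 valence electron; Na⁺ is the bare [Ne] core; K⁺ is the bare [Ar] core; Ca⁺ still has 1 valence electron.
Pulling an electron out of a noble-gas core costs far more than removing a remaining valence electron, so K and Na sit at the high end of IE_2.
Valence configurations: Be⁺ [He]2s¹, Ca⁺ [Ar]4s¹.
Tabulated IE_2 (kJ/mol): Be 1757, Na 4562, K 3052, Ca 1145.
Hence IE_2: Ca < Be < K < Na.

Ca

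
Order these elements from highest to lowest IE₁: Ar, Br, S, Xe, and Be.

Be is in period 2, group 2; S is in period 3, group 16; Ar is in period 3, group 18; Br is in period 4, group 17; Xe is in period 5, group 18.
First ionization energy rises across a period (greater Z_eff holds electrons more tightly) and falls down a group (valence electrons are farther from the nucleus).
Neither a single period nor a single group — weigh both effects.
S > Be: the two effects oppose for this pair; the across-period effect wins (1000 vs 900 kJ/mol).
Br > S: the two effects oppose for this pair; the across-period effect wins (1140 vs 1000 kJ/mol).
Xe > Br: period and group pull opposite ways; the across-period shift dominates (1170 vs 1140 kJ/mol).
Ar > Xe: they share group 18; the group trend gives Ar the larger value.
For reference (kJ/mol): Be 900, S 1000, Ar 1521, Br 1140, Xe 1170.
So from highest to lowest: Ar > Xe > Br > S > Be.

Ar > Xe > Br > S > Be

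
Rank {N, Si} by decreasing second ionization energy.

N, Si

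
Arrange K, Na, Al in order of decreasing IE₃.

Na > K > Al

Consider each +2 ion: K²⁺ is already 1 electron into the core; Na²⁺ is already 1 electron into the core; Al²⁺ still has 1 valence electron.
Pulling an electron out of a noble-gas core costs far more than removing a remaining valence electron, so K and Na sit at the high end of IE_3.
Approximate IE_3 values (kJ/mol): K 4420, Na 6910, Al 2745.
Overall IE_3 order: Al < K < Na.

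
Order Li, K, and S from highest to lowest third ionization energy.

Li > K > S

Consider each +2 ion: Li²⁺ is already 1 electron into the core; K²⁺ is already 1 electron into the core; S²⁺ still has 4 valence electrons.
Pulling an electron out of a noble-gas core costs far more than removing a remaining valence electron, so K and Li sit at the high end of IE_3.
The numbers (kJ/mol): Li 11815, K 4420, S 3357.
Overall IE_3 order: S < K < Li.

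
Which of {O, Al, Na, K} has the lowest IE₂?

After 1 electron has been removed, what remains? O⁺ still has 5 valence electrons; Al⁺ still has 2 valence electrons; Na⁺ is the bare [Ne] core; K⁺ is the bare [Ar] core.
Usually core removal costs more than valence removal, but here the competition is close: a tightly held n=2 valence electron can cost more to remove than an n=3 core electron, so the actual values have to decide it.
Valence configurations: O⁺ [He]2s²2p³, Al⁺ [Ne]3s².
Tabulated IE_2 (kJ/mol): O 3388, Al 1817, Na 4562, K 3052.
Overall IE_2 order: Al < K < O < Na.

Al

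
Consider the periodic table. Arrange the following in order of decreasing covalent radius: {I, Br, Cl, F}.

I, Br, Cl, F

Moving right in a period, electrons are added to the same shell under a stronger nuclear pull, so atoms get smaller; moving down, a new shell is opened and atoms get larger.
All are in group 17, so atomic radius increases down the group.
So from largest to smallest: I > Br > Cl > F.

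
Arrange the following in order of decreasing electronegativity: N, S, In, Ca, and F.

F > N > S > In > Ca

Atoms toward the upper right of the periodic table pull bonding electrons most strongly.
Neither a single period nor a single group — weigh both effects.
In > Ca: the two effects oppose for this pair; the across-period effect wins (1.78 vs 1.00).
S > In: both effects reinforce here, so S is clearly the higher of the two.
N > S: the two effects oppose for this pair; the down-group effect wins (3.04 vs 2.58).
F > N: F lies to the right of N in period 2, so the across-period effect alone puts F higher.
Approximate values (Pauling): N 3.04, F 3.98, S 2.58, Ca 1.00, In 1.78.
So from highest to lowest: F > N > S > In > Ca.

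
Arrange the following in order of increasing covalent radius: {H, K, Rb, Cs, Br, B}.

H is in period 1, group 1; B is in period 2, group 13; K is in period 4, group 1; Br is in period 4, group 17; Rb is in period 5, group 1; Cs is in period 6, group 1.
Moving right in a period, electrons are added to the same shell under a stronger nuclear pull, so atoms get smaller; moving down, a new shell is opened and atoms get larger.
Here both period and group differ, so the two effects have to be weighed against each other.
B > H: period and group pull opposite ways; the down-group shift dominates (85 vs 32 pm).
Br > B: the two effects oppose for this pair; the down-group effect wins (114 vs 85 pm).
K > Br: K lies to the left of Br in period 4, so the across-period effect alone puts K larger.
Rb > K: Rb sits below K in group 1, so the down-group effect alone puts Rb larger.
Cs > Rb: they share group 1; the group trend gives Cs the larger value.
For reference (pm): H 32, B 85, K 196, Br 114, Rb 210, Cs 232.
So from smallest to largest: H < B < Br < K < Rb < Cs.

H < B < Br < K < Rb < Cs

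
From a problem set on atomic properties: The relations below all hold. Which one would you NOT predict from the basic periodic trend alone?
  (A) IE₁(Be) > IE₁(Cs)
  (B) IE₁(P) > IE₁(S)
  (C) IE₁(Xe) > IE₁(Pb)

(B)

The general trend: IE₁ increases across a period and decreases down a group.
(A) Be (period 2, group 2) vs Cs (period 6, group 1): the stated order agrees with the simple trend.
(B) P (period 3, group 15) vs S (period 3, group 16): the stated order contradicts the simple trend.
(C) Xe (period 5, group 18) vs Pb (period 6, group 14): the stated order agrees with the simple trend.
The exception is (B): S (3p⁴) ionizes more easily than half-filled P (3p³) because the paired 3p electron in S is pushed out by e⁻–e⁻ repulsion.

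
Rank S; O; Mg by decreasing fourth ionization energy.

After 3 electrons have been removed, what remains? S³⁺ still has 3 valence electrons; O³⁺ still has 3 valence electrons; Mg³⁺ is already 1 electron into the core.
Core electrons are held far more tightly than valence electrons, so Mg tops the IE_4 order.
Valence configurations: S³⁺ [Ne]3s²3p¹, O³⁺ [He]2s²2p¹.
The numbers (kJ/mol): S 4556, O 7469, Mg 10543.
Putting it together, IE_4: S < O < Mg.

Mg, O, S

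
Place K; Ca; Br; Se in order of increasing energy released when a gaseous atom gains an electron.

Ca, K, Se, Br

EA tends to increase across a period and decrease down a group, though the pattern is less regular than for IE or radius.
All lie in period 4; the across-period trend (electron affinity increases left to right) applies, with the exception below.
Note the exception: K has a higher electron affinity than Ca, contrary to the simple trend — adding an electron to Ca (ns²) has to open a new, higher-energy np subshell, which is unfavourable.
For reference (kJ/mol): K 48, Ca 2, Se 195, Br 325.
So from lowest to highest: Ca < K < Se < Br.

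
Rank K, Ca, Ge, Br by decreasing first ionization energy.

K is in period 4, group 1; Ca is in period 4, group 2; Ge is in period 4, group 14; Br is in period 4, group 17.
Removing the outermost electron gets harder across a period and easier down a group.
All lie in period 4, so first ionization energy increases left to right.
So from highest to lowest: Br > Ge > Ca > K.

Br, Ge, Ca, K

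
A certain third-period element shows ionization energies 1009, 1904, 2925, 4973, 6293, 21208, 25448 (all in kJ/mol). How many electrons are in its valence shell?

5

Look for the largest jump between consecutive ionization energies: IE6/IE5 ≈ 3.4, far larger than any earlier ratio.
That jump marks the point where a core electron is being removed. So the atom has 5 valence electrons.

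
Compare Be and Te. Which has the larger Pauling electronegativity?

Te

Electronegativity increases across a period and decreases down a group, tracking effective nuclear charge and atomic size.
Here both period and group differ, so the two effects have to be weighed against each other.
Te > Be: the two effects oppose for this pair; the across-period effect wins (2.10 vs 1.57).
Approximate values (Pauling): Be 1.57, Te 2.10.
So Te has the larger Pauling electronegativity (Te > Be).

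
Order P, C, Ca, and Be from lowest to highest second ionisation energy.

Ca < Be < P < C

Consider each +1 ion: P⁺ still has 4 valence electrons; C⁺ still has 3 valence electrons; Ca⁺ still has 1 valence electron; Be⁺ still has 1 valence electron.
All are still removing valence electrons, so compare the +1 ions as you would atoms: IE_2 generally rises across a period (higher Z_eff) and falls down a group (larger shell), subject to the usual subshell exceptions.
Valence configurations: P⁺ [Ne]3s²3p², C⁺ [He]2s²2p¹, Ca⁺ [Ar]4s¹, Be⁺ [He]2s¹.
Approximate IE_2 values (kJ/mol): P 1907, C 2353, Ca 1145, Be 1757.
Hence IE_2: Ca < Be < P < C.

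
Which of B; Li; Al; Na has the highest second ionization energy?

After 1 electron has been removed, what remains? B⁺ still has 2 valence electrons; Li⁺ is the bare [He] core; Al⁺ still has 2 valence electrons; Na⁺ is the bare [Ne] core.
Core electrons are held far more tightly than valence electrons, so Na and Li top the IE_2 order.
Valence configurations: B⁺ [He]2s², Al⁺ [Ne]3s².
Tabulated IE_2 (kJ/mol): B 2427, Li 7298, Al 1817, Na 4562.
Overall IE_2 order: Al < B < Na < Li.

Li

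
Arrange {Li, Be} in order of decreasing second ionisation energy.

The second ionization energy removes an electron from the +1 ion. For each element: Li⁺ is the bare [He] core; Be⁺ still has 1 valence electron.
Core electrons are held far more tightly than valence electrons, so Li tops the IE_2 order.
The numbers (kJ/mol): Li 7298, Be 1757.
Hence IE_2: Be < Li.

Li > Be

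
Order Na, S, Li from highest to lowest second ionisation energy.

IE_2 is the cost of taking one more electron from the +1 cation: Na⁺ is the bare [Ne] core; S⁺ still has 5 valence electrons; Li⁺ is the bare [He] core.
Breaking into a closed-shell core is much more expensive than removing a leftover valence electron — Na and Li have the largest IE_2 here.
Approximate IE_2 values (kJ/mol): Na 4562, S 2252, Li 7298.
Hence IE_2: S < Na < Li.

Li, Na, S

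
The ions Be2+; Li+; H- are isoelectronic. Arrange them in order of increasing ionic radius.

Be2+ < Li+ < H-

All of these have 2 electrons, so size is governed by nuclear charge alone: the more protons, the stronger the pull on the same electron cloud, and the smaller the ion.
Nuclear charges: Be2+ (Z=4), Li+ (Z=3), H- (Z=1).
Smallest to largest: Be2+ < Li+ < H-.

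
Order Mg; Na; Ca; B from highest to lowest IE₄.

B, Mg, Na, Ca

After 3 electrons have been removed, what remains? Mg³⁺ is already 1 electron into the core; Na³⁺ is already 2 electrons into the core; Ca³⁺ is already 1 electron into the core; B³⁺ is the bare [He] core.
All of these are removing an electron from a noble-gas core or deeper; the smaller core (lower principal quantum number) is held far more tightly, and within a period the higher nuclear charge binds the same core more tightly.
Approximate IE_4 values (kJ/mol): Mg 10543, Na 9543, Ca 6491, B 25026.
Putting it together, IE_4: Ca < Na < Mg < B.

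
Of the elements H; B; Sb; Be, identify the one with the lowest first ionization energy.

H is in period 1, group 1; Be is in period 2, group 2; B is in period 2, group 13; Sb is in period 5, group 15.
First ionization energy rises across a period (greater Z_eff holds electrons more tightly) and falls down a group (valence electrons are farther from the nucleus).
These span different periods and groups, so the two trends combine.
Sb > B: the two effects oppose for this pair; the across-period effect wins (831 vs 801 kJ/mol).
Be > Sb: period and group pull opposite ways; the down-group shift dominates (900 vs 831 kJ/mol).
H > Be: the two effects oppose for this pair; the down-group effect wins (1312 vs 900 kJ/mol).
Note the exception: Be has a higher first ionization energy than B, contrary to the simple trend — removing B's lone 2p electron is easier than breaking Be's filled 2s².
Approximate values (kJ/mol): H 1312, Be 900, B 801, Sb 831.
The lowest first ionization energy among these belongs to B.

B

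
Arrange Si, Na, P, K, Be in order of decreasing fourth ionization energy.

Be, Na, K, P, Si

IE_4 is the cost of taking one more electron from the +3 cation: Si³⁺ still has 1 valence electron; Na³⁺ is already 2 electrons into the core; P³⁺ still has 2 valence electrons; K³⁺ is already 2 electrons into the core; Be³⁺ is already 1 electron into the core.
Core electrons are held far more tightly than valence electrons, so K, Na and Be top the IE_4 order.
Valence configurations: Si³⁺ [Ne]3s¹, P³⁺ [Ne]3s².
Tabulated IE_4 (kJ/mol): Si 4356, Na 9543, P 4964, K 5877, Be 21007.
Putting it together, IE_4: Si < P < K < Na < Be.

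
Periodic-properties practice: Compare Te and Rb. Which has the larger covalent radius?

Rb

Rb is in period 5, group 1; Te is in period 5, group 16.
Across a period the added protons contract the valence shell; down a group each new principal shell makes the atom larger.
All lie in period 5, so atomic radius increases right to left.
So Rb has the larger covalent radius (Rb > Te).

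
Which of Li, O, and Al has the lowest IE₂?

Al

IE_2 is the cost of taking one more electron from the +1 cation: Li⁺ is the bare [He] core; O⁺ still has 5 valence electrons; Al⁺ still has 2 valence electrons.
Core electrons are held far more tightly than valence electrons, so Li tops the IE_2 order.
Valence configurations: O⁺ [He]2s²2p³, Al⁺ [Ne]3s².
The numbers (kJ/mol): Li 7298, O 3388, Al 1817.
Overall IE_2 order: Al < O < Li.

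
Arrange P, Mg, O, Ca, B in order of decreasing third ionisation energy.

Consider each +2 ion: P²⁺ still has 3 valence electrons; Mg²⁺ is the bare [Ne] core; O²⁺ still has 4 valence electrons; Ca²⁺ is the bare [Ar] core; B²⁺ still has 1 valence electron.
Usually core removal costs more than valence removal, but here the competition is close: a tightly held n=2 valence electron can cost more to remove than an n=3 core electron, so the actual values have to decide it.
Valence configurations: P²⁺ [Ne]3s²3p¹, O²⁺ [He]2s²2p², B²⁺ [He]2s¹.
Approximate IE_3 values (kJ/mol): P 2914, Mg 7733, O 5300, Ca 4912, B 3660.
Overall IE_3 order: P < B < Ca < O < Mg.

Mg > O > Ca > B > P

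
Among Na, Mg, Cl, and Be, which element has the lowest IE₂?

Mg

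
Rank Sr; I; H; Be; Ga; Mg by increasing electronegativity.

Sr, Mg, Be, Ga, H, I

Electronegativity increases across a period and decreases down a group, tracking effective nuclear charge and atomic size.
Neither a single period nor a single group — weigh both effects.
Mg > Sr: Mg sits above Sr in group 2, so the down-group effect alone puts Mg higher.
Be > Mg: they share group 2; the group trend gives Be the larger value.
Ga > Be: the two effects oppose for this pair; the across-period effect wins (1.81 vs 1.57).
H > Ga: period and group pull opposite ways; the down-group shift dominates (2.20 vs 1.81).
I > H: period and group pull opposite ways; the across-period shift dominates (2.66 vs 2.20).
Tabulated electronegativity (Pauling): H 2.20, Be 1.57, Mg 1.31, Ga 1.81, Sr 0.95, I 2.66.
So from lowest to highest: Sr < Mg < Be < Ga < H < I.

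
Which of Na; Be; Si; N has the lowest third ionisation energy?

Si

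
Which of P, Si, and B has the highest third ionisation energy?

IE_3 is the cost of taking one more electron from the +2 cation: P²⁺ still has 3 valence electrons; Si²⁺ still has 2 valence electrons; B²⁺ still has 1 valence electron.
All are still removing valence electrons, so compare the +2 ions as you would atoms: IE_3 generally rises across a period (higher Z_eff) and falls down a group (larger shell), subject to the usual subshell exceptions.
Valence configurations: P²⁺ [Ne]3s²3p¹, Si²⁺ [Ne]3s², B²⁺ [He]2s¹.
P²⁺ loses a lone 3p electron whereas Si²⁺ must break into a filled 3s² pair, so IE_3(Si) > IE_3(P) even though P has the higher nuclear charge.
The numbers (kJ/mol): P 2914, Si 3232, B 3660.
Putting it together, IE_3: P < Si < B.

B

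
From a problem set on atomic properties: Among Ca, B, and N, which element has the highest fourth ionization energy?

B

The fourth ionization energy removes an electron from the +3 ion. For each element: Ca³⁺ is already 1 electron into the core; B³⁺ is the bare [He] core; N³⁺ still has 2 valence electrons.
Usually core removal costs more than valence removal, but here the competition is close: a tightly held n=2 valence electron can cost more to remove than an n=3 core electron, so the actual values have to decide it.
Tabulated IE_4 (kJ/mol): Ca 6491, B 25026, N 7475.
So the fourth ionization energies run Ca < N < B.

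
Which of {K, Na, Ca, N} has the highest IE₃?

Na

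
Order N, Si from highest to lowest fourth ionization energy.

After 3 electrons have been removed, what remains? N³⁺ still has 2 valence electrons; Si³⁺ still has 1 valence electron.
All are still removing valence electrons, so compare the +3 ions as you would atoms: IE_4 generally rises across a period (higher Z_eff) and falls down a group (larger shell), subject to the usual subshell exceptions.
Valence configurations: N³⁺ [He]2s², Si³⁺ [Ne]3s¹.
Approximate IE_4 values (kJ/mol): N 7475, Si 4356.
Overall IE_4 order: Si < N.

N > Si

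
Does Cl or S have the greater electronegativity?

Smaller atoms with higher effective nuclear charge are more electronegative.
All lie in period 3, so electronegativity increases left to right.
So Cl has the greater electronegativity (Cl > S).

Cl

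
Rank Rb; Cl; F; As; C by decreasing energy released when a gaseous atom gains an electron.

Cl > F > C > As > Rb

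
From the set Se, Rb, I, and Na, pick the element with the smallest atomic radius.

Se

Across a period the added protons contract the valence shell; down a group each new principal shell makes the atom larger.
Here both period and group differ, so the two effects have to be weighed against each other.
I > Se: period and group pull opposite ways; the down-group shift dominates (133 vs 116 pm).
Na > I: period and group pull opposite ways; the across-period shift dominates (155 vs 133 pm).
Rb > Na: Rb sits below Na in group 1, so the down-group effect alone puts Rb larger.
Tabulated atomic radius (pm): Na 155, Se 116, Rb 210, I 133.
The smallest atomic radius among these belongs to Se.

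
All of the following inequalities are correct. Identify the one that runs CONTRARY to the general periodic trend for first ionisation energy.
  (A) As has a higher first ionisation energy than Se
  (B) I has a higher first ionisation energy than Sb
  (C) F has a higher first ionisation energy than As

(A)

The general trend: first ionisation energy increases across a period and decreases down a group.
(A) As (period 4, group 15) vs Se (period 4, group 16): the stated order contradicts the simple trend.
(B) I (period 5, group 17) vs Sb (period 5, group 15): the stated order agrees with the simple trend.
(C) F (period 2, group 17) vs As (period 4, group 15): the stated order agrees with the simple trend.
The exception is (A): Se (4p⁴) ionizes more easily than half-filled As (4p³).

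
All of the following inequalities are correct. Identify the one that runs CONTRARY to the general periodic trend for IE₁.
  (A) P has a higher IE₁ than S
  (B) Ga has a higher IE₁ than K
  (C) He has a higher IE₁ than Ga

The general trend: IE₁ increases across a period and decreases down a group.
(A) P (period 3, group 15) vs S (period 3, group 16): the stated order contradicts the simple trend.
(B) Ga (period 4, group 13) vs K (period 4, group 1): the stated order agrees with the simple trend.
(C) He (period 1, group 18) vs Ga (period 4, group 13): the stated order agrees with the simple trend.
The exception is (A): S (3p⁴) ionizes more easily than half-filled P (3p³) because the paired 3p electron in S is pushed out by e⁻–e⁻ repulsion.

(A)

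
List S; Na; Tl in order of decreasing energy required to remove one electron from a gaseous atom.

S, Tl, Na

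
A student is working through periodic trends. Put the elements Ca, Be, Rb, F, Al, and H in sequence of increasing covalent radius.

H < F < Be < Al < Ca < Rb

Across a period the added protons contract the valence shell; down a group each new principal shell makes the atom larger.
Here both period and group differ, so the two effects have to be weighed against each other.
F > H: the two effects oppose for this pair; the down-group effect wins (64 vs 32 pm).
Be > F: Be lies to the left of F in period 2, so the across-period effect alone puts Be larger.
Al > Be: period and group pull opposite ways; the down-group shift dominates (126 vs 102 pm).
Ca > Al: relative to Al, both the across-period and down-group shifts push Ca's atomic radius up.
Rb > Ca: relative to Ca, both the across-period and down-group shifts push Rb's atomic radius up.
Tabulated atomic radius (pm): H 32, Be 102, F 64, Al 126, Ca 171, Rb 210.
So from smallest to largest: H < F < Be < Al < Ca < Rb.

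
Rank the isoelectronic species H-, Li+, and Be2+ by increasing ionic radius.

All of these have 2 electrons, so size is governed by nuclear charge alone: the more protons, the stronger the pull on the same electron cloud, and the smaller the ion.
Nuclear charges: Be2+ (Z=4), Li+ (Z=3), H- (Z=1).
Smallest to largest: Be2+ < Li+ < H-.

Be2+, Li+, H-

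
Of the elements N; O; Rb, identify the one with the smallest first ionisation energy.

Rb

N is in period 2, group 15; O is in period 2, group 16; Rb is in period 5, group 1.
Removing the outermost electron gets harder across a period and easier down a group.
These span different periods and groups, so the two trends combine.
O > Rb: both effects reinforce here, so O is clearly the higher of the two.
N > O: this pair runs against the simple trend — see the exception note.
Note the exception: N has a higher first ionization energy than O, contrary to the simple trend — pairing an electron in O's 2p⁴ costs repulsion energy, so O ionizes more easily than half-filled N (2p³).
Tabulated first ionization energy (kJ/mol): N 1402, O 1314, Rb 403.
The smallest first ionisation energy among these belongs to Rb.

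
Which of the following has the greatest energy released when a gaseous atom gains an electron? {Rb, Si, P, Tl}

Si

Si is in period 3, group 14; P is in period 3, group 15; Rb is in period 5, group 1; Tl is in period 6, group 13.
EA tends to increase across a period and decrease down a group, though the pattern is less regular than for IE or radius.
These span different periods and groups, so the two trends combine.
Rb > Tl: the two effects oppose for this pair; the down-group effect wins (47 vs 19 kJ/mol).
P > Rb: relative to Rb, both the across-period and down-group shifts push P's electron affinity up.
Si > P: this pair runs against the simple trend — see the exception note.
Note the exception: Si has a higher electron affinity than P, contrary to the simple trend — adding an electron to P's half-filled 3p³ is unfavourable, so Si (3p²) has the more exothermic EA.
For reference (kJ/mol): Si 134, P 72, Rb 47, Tl 19.
The greatest energy released when a gaseous atom gains an electron among these belongs to Si.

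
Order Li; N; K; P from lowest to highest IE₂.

IE_2 is the cost of taking one more electron from the +1 cation: Li⁺ is the bare [He] core; N⁺ still has 4 valence electrons; K⁺ is the bare [Ar] core; P⁺ still has 4 valence electrons.
Breaking into a closed-shell core is much more expensive than removing a leftover valence electron — K and Li have the largest IE_2 here.
Valence configurations: N⁺ [He]2s²2p², P⁺ [Ne]3s²3p².
The numbers (kJ/mol): Li 7298, N 2856, K 3052, P 1907.
So the second ionization energies run P < N < K < Li.

P < N < K < Li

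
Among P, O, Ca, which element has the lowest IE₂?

The second ionization energy removes an electron from the +1 ion. For each element: P⁺ still has 4 valence electrons; O⁺ still has 5 valence electrons; Ca⁺ still has 1 valence electron.
All are still removing valence electrons, so compare the +1 ions as you would atoms: IE_2 generally rises across a period (higher Z_eff) and falls down a group (larger shell), subject to the usual subshell exceptions.
Valence configurations: P⁺ [Ne]3s²3p², O⁺ [He]2s²2p³, Ca⁺ [Ar]4s¹.
Tabulated IE_2 (kJ/mol): P 1907, O 3388, Ca 1145.
Putting it together, IE_2: Ca < P < O.

Ca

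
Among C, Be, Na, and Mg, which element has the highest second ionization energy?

IE_2 is the cost of taking one more electron from the +1 cation: C⁺ still has 3 valence electrons; Be⁺ still has 1 valence electron; Na⁺ is the bare [Ne] core; Mg⁺ still has 1 valence electron.
Core electrons are held far more tightly than valence electrons, so Na tops the IE_2 order.
Valence configurations: C⁺ [He]2s²2p¹, Be⁺ [He]2s¹, Mg⁺ [Ne]3s¹.
Approximate IE_2 values (kJ/mol): C 2353, Be 1757, Na 4562, Mg 1451.
Hence IE_2: Mg < Be < C < Na.

Na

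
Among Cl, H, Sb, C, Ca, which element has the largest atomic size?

Ca

H is in period 1, group 1; C is in period 2, group 14; Cl is in period 3, group 17; Ca is in period 4, group 2; Sb is in period 5, group 15.
Atomic radius shrinks across a period as nuclear charge pulls the same shell inward, and grows down a group as new shells are added.
Neither a single period nor a single group — weigh both effects.
C > H: period and group pull opposite ways; the down-group shift dominates (75 vs 32 pm).
Cl > C: the two effects oppose for this pair; the down-group effect wins (99 vs 75 pm).
Sb > Cl: relative to Cl, both the across-period and down-group shifts push Sb's atomic radius up.
Ca > Sb: the two effects oppose for this pair; the across-period effect wins (171 vs 140 pm).
For reference (pm): H 32, C 75, Cl 99, Ca 171, Sb 140.
The largest atomic size among these belongs to Ca.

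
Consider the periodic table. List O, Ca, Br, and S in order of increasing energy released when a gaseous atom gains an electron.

EA tends to increase across a period and decrease down a group, though the pattern is less regular than for IE or radius.
These span different periods and groups, so the two trends combine.
O > Ca: both effects reinforce here, so O is clearly the higher of the two.
S > O: this pair runs against the simple trend — see the exception note.
Br > S: period and group pull opposite ways; the across-period shift dominates (325 vs 200 kJ/mol).
Note the exception: S has a higher electron affinity than O, contrary to the simple trend — the compact 2p subshell of O repels the added electron more than S's larger 3p does.
For reference (kJ/mol): O 141, S 200, Ca 2, Br 325.
So from lowest to highest: Ca < O < S < Br.

Ca < O < S < Br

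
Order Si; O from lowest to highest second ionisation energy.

Si, O

IE_2 is the cost of taking one more electron from the +1 cation: Si⁺ still has 3 valence electrons; O⁺ still has 5 valence electrons.
All are still removing valence electrons, so compare the +1 ions as you would atoms: IE_2 generally rises across a period (higher Z_eff) and falls down a group (larger shell), subject to the usual subshell exceptions.
Valence configurations: Si⁺ [Ne]3s²3p¹, O⁺ [He]2s²2p³.
Approximate IE_2 values (kJ/mol): Si 1577, O 3388.
Overall IE_2 order: Si < O.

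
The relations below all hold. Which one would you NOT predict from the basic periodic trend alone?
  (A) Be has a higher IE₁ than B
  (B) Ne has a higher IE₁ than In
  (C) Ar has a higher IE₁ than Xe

(A)

The general trend: IE₁ increases across a period and decreases down a group.
(A) Be (period 2, group 2) vs B (period 2, group 13): the stated order contradicts the simple trend.
(B) Ne (period 2, group 18) vs In (period 5, group 13): the stated order agrees with the simple trend.
(C) Ar (period 3, group 18) vs Xe (period 5, group 18): the stated order agrees with the simple trend.
The exception is (A): removing B's lone 2p electron is easier than breaking Be's filled 2s².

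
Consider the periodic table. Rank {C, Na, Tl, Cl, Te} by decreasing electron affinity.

Cl, Te, C, Na, Tl

Atoms with high Z_eff and room in the valence shell (especially the halogens) have the most exothermic electron affinities.
Neither a single period nor a single group — weigh both effects.
Na > Tl: period and group pull opposite ways; the down-group shift dominates (53 vs 19 kJ/mol).
C > Na: relative to Na, both the across-period and down-group shifts push C's electron affinity up.
Te > C: the two effects oppose for this pair; the across-period effect wins (190 vs 122 kJ/mol).
Cl > Te: both effects reinforce here, so Cl is clearly the higher of the two.
Tabulated electron affinity (kJ/mol): C 122, Na 53, Cl 349, Te 190, Tl 19.
So from highest to lowest: Cl > Te > C > Na > Tl.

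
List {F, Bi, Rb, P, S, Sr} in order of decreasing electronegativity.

F, S, P, Bi, Sr, Rb

Electronegativity increases across a period and decreases down a group, tracking effective nuclear charge and atomic size.
These span different periods and groups, so the two trends combine.
Sr > Rb: both are in period 5; the period trend gives Sr the larger value.
Bi > Sr: the two effects oppose for this pair; the across-period effect wins (2.02 vs 0.95).
P > Bi: they share group 15; the group trend gives P the larger value.
S > P: both are in period 3; the period trend gives S the larger value.
F > S: both effects reinforce here, so F is clearly the higher of the two.
Tabulated electronegativity (Pauling): F 3.98, P 2.19, S 2.58, Rb 0.82, Sr 0.95, Bi 2.02.
So from highest to lowest: F > S > P > Bi > Sr > Rb.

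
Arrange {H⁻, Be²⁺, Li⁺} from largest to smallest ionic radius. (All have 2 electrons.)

H⁻, Li⁺, Be²⁺

All of these have 2 electrons, so size is governed by nuclear charge alone: the more protons, the stronger the pull on the same electron cloud, and the smaller the ion.
Nuclear charges: Be²⁺ (Z=4), Li⁺ (Z=3), H⁻ (Z=1).
Largest to smallest: H⁻ > Li⁺ > Be²⁺.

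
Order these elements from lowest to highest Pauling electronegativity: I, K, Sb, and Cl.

K, Sb, I, Cl

Electronegativity increases across a period and decreases down a group, tracking effective nuclear charge and atomic size.
These span different periods and groups, so the two trends combine.
Sb > K: the two effects oppose for this pair; the across-period effect wins (2.05 vs 0.82).
I > Sb: both are in period 5; the period trend gives I the larger value.
Cl > I: Cl sits above I in group 17, so the down-group effect alone puts Cl higher.
Tabulated electronegativity (Pauling): Cl 3.16, K 0.82, Sb 2.05, I 2.66.
So from lowest to highest: K < Sb < I < Cl.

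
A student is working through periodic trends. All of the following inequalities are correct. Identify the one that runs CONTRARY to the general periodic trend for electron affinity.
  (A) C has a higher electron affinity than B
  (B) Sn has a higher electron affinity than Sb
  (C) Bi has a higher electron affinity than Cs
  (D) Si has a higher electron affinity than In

(B)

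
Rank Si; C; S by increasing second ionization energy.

Consider each +1 ion: Si⁺ still has 3 valence electrons; C⁺ still has 3 valence electrons; S⁺ still has 5 valence electrons.
All are still removing valence electrons, so compare the +1 ions as you would atoms: IE_2 generally rises across a period (higher Z_eff) and falls down a group (larger shell), subject to the usual subshell exceptions.
Valence configurations: Si⁺ [Ne]3s²3p¹, C⁺ [He]2s²2p¹, S⁺ [Ne]3s²3p³.
The numbers (kJ/mol): Si 1577, C 2353, S 2252.
Putting it together, IE_2: Si < S < C.

Si < S < C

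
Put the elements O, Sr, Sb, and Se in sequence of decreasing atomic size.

Across a period the added protons contract the valence shell; down a group each new principal shell makes the atom larger.
Neither a single period nor a single group — weigh both effects.
Se > O: they share group 16; the group trend gives Se the larger value.
Sb > Se: both effects reinforce here, so Sb is clearly the larger of the two.
Sr > Sb: both are in period 5; the period trend gives Sr the larger value.
For reference (pm): O 63, Se 116, Sr 185, Sb 140.
So from largest to smallest: Sr > Sb > Se > O.

Sr, Sb, Se, O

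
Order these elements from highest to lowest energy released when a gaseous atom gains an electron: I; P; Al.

I > P > Al

Al is in period 3, group 13; P is in period 3, group 15; I is in period 5, group 17.
Atoms with high Z_eff and room in the valence shell (especially the halogens) have the most exothermic electron affinities.
Here both period and group differ, so the two effects have to be weighed against each other.
P > Al: both are in period 3; the period trend gives P the larger value.
I > P: the two effects oppose for this pair; the across-period effect wins (295 vs 72 kJ/mol).
For reference (kJ/mol): Al 42, P 72, I 295.
So from highest to lowest: I > P > Al.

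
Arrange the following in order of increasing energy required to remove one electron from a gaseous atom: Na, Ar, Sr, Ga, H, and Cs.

Cs < Na < Sr < Ga < H < Ar

First ionization energy rises across a period (greater Z_eff holds electrons more tightly) and falls down a group (valence electrons are farther from the nucleus).
Here both period and group differ, so the two effects have to be weighed against each other.
Na > Cs: they share group 1; the group trend gives Na the larger value.
Sr > Na: the two effects oppose for this pair; the across-period effect wins (550 vs 496 kJ/mol).
Ga > Sr: both effects reinforce here, so Ga is clearly the higher of the two.
H > Ga: the two effects oppose for this pair; the down-group effect wins (1312 vs 579 kJ/mol).
Ar > H: period and group pull opposite ways; the across-period shift dominates (1521 vs 1312 kJ/mol).
Approximate values (kJ/mol): H 1312, Na 496, Ar 1521, Ga 579, Sr 550, Cs 376.
So from lowest to highest: Cs < Na < Sr < Ga < H < Ar.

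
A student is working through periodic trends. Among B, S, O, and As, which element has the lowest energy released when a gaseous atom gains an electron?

B is in period 2, group 13; O is in period 2, group 16; S is in period 3, group 16; As is in period 4, group 15.
EA tends to increase across a period and decrease down a group, though the pattern is less regular than for IE or radius.
These span different periods and groups, so the two trends combine.
As > B: period and group pull opposite ways; the across-period shift dominates (78 vs 27 kJ/mol).
O > As: both effects reinforce here, so O is clearly the higher of the two.
S > O: this pair runs against the simple trend — see the exception note.
Note the exception: S has a higher electron affinity than O, contrary to the simple trend — the compact 2p subshell of O repels the added electron more than S's larger 3p does.
For reference (kJ/mol): B 27, O 141, S 200, As 78.
The lowest energy released when a gaseous atom gains an electron among these belongs to B.

B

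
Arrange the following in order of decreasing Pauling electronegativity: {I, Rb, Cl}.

Cl is in period 3, group 17; Rb is in period 5, group 1; I is in period 5, group 17.
Smaller atoms with higher effective nuclear charge are more electronegative.
Here both period and group differ, so the two effects have to be weighed against each other.
I > Rb: I lies to the right of Rb in period 5, so the across-period effect alone puts I higher.
Cl > I: they share group 17; the group trend gives Cl the larger value.
Tabulated electronegativity (Pauling): Cl 3.16, Rb 0.82, I 2.66.
So from highest to lowest: Cl > I > Rb.

Cl > I > Rb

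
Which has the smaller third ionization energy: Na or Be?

After 2 electrons have been removed, what remains? Na²⁺ is already 1 electron into the core; Be²⁺ is the bare [He] core.
All of these are removing an electron from a noble-gas core or deeper; the smaller core (lower principal quantum number) is held far more tightly, and within a period the higher nuclear charge binds the same core more tightly.
Approximate IE_3 values (kJ/mol): Na 6910, Be 14849.
Putting it together, IE_3: Na < Be.

Na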